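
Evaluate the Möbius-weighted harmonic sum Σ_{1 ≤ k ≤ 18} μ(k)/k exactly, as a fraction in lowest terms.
Σ μ(k)/k = 163/85085

Values of μ(k) for 1 ≤ k ≤ 18: μ(1) = 1, μ(2) = -1, μ(3) = -1, μ(5) = -1, μ(6) = 1, μ(7) = -1, μ(10) = 1, μ(11) = -1, μ(13) = -1, μ(14) = 1, μ(15) = 1, μ(17) = -1, with μ = 0 on non-squarefree integers. Summing μ(k)/k for k where μ(k) ≠ 0 gives 163/85085 ≈ 0.0019. (PNT ⟺ this sum → 0 as n → ∞.)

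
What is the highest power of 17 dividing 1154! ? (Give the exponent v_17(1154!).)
v_17(1154!) = 70

Legendre's formula: v_p(n!) = Σ_{k ≥ 1} ⌊n / p^k⌋. For p = 17, n = 1154, the terms are:
  ⌊1154/17^1⌋ = ⌊1154/17⌋ = 67
  ⌊1154/17^2⌋ = ⌊1154/289⌋ = 3
(the next term ⌊1154/17^3⌋ = 0, terminating the sum). Summing: v_17(1154!) = 67 + 3 = 70.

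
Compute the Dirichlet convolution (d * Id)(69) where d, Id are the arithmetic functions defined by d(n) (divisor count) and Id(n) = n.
(d * Id)(69) = 125

Divisors of 69: [1, 3, 23, 69]. For each d | 69:
  d = 1: d(1) · Id(69/1) = 1 · 69 = 69
  d = 3: d(3) · Id(69/3) = 2 · 23 = 46
  d = 23: d(23) · Id(69/23) = 2 · 3 = 6
  d = 69: d(69) · Id(69/69) = 4 · 1 = 4
Summing: (d * Id)(69) = 69 + 46 + 6 + 4 = 125.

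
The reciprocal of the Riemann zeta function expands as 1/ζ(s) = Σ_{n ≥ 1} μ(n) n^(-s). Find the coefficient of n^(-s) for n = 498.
μ(498) = -1

Factor n = 498 = 2 · 3 · 83. μ(n) = 0 if any exponent ≥ 2 (not squarefree); otherwise μ(n) = (−1)^{ω(n)} where ω(n) is the number of distinct prime factors. Applying: μ(498) = -1.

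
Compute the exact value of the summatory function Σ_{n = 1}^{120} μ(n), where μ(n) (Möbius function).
Σ_{n ≤ 120} μ(n) = -3

Compute μ(n) for each 1 ≤ n ≤ 120: μ(1) = 1, μ(2) = -1, μ(3) = -1, μ(4) = 0, μ(5) = -1, μ(6) = 1, μ(7) = -1, μ(8) = 0, μ(9) = 0, μ(10) = 1, μ(11) = -1, μ(12) = 0, μ(13) = -1, μ(14) = 1, μ(15) = 1, μ(16) = 0, μ(17) = -1, μ(18) = 0, μ(19) = -1, μ(20) = 0, μ(21) = 1, μ(22) = 1, μ(23) = -1, μ(24) = 0, μ(25) = 0, μ(26) = 1, μ(27) = 0, μ(28) = 0, μ(29) = -1, μ(30) = -1, μ(31) = -1, μ(32) = 0, μ(33) = 1, μ(34) = 1, μ(35) = 1, μ(36) = 0, μ(37) = -1, μ(38) = 1, μ(39) = 1, μ(40) = 0, μ(41) = -1, μ(42) = -1, μ(43) = -1, μ(44) = 0, μ(45) = 0, μ(46) = 1, μ(47) = -1, μ(48) = 0, μ(49) = 0, μ(50) = 0, μ(51) = 1, μ(52) = 0, μ(53) = -1, μ(54) = 0, μ(55) = 1, μ(56) = 0, μ(57) = 1, μ(58) = 1, μ(59) = -1, μ(60) = 0, μ(61) = -1, μ(62) = 1, μ(63) = 0, μ(64) = 0, μ(65) = 1, μ(66) = -1, μ(67) = -1, μ(68) = 0, μ(69) = 1, μ(70) = -1, μ(71) = -1, μ(72) = 0, μ(73) = -1, μ(74) = 1, μ(75) = 0, μ(76) = 0, μ(77) = 1, μ(78) = -1, μ(79) = -1, μ(80) = 0, μ(81) = 0, μ(82) = 1, μ(83) = -1, μ(84) = 0, μ(85) = 1, μ(86) = 1, μ(87) = 1, μ(88) = 0, μ(89) = -1, μ(90) = 0, μ(91) = 1, μ(92) = 0, μ(93) = 1, μ(94) = 1, μ(95) = 1, μ(96) = 0, μ(97) = -1, μ(98) = 0, μ(99) = 0, μ(100) = 0, μ(101) = -1, μ(102) = -1, μ(103) = -1, μ(104) = 0, μ(105) = -1, μ(106) = 1, μ(107) = -1, μ(108) = 0, μ(109) = -1, μ(110) = -1, μ(111) = 1, μ(112) = 0, μ(113) = -1, μ(114) = -1, μ(115) = 1, μ(116) = 0, μ(117) = 0, μ(118) = 1, μ(119) = 1, μ(120) = 0. Summing all 120 values: -3. (Mertens function M(x) = Σ_{n ≤ x} μ(n); on average M(x) should be small (PNT ⟺ M(x) = o(x)).)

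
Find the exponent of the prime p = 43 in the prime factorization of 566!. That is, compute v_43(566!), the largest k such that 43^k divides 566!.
v_43(566!) = 13

Legendre's formula: v_p(n!) = Σ_{k ≥ 1} ⌊n / p^k⌋. For p = 43, n = 566, the terms are:
  ⌊566/43^1⌋ = ⌊566/43⌋ = 13
(the next term ⌊566/43^2⌋ = 0, terminating the sum). Summing: v_43(566!) = 13 = 13.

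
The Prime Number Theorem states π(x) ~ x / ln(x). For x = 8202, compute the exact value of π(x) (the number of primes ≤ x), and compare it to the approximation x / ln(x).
π(8202) = 1028;  x/ln(x) ≈ 910.11;  relative error ≈ 11.47%.

Directly count primes up to 8202: π(8202) = 1028. The PNT approximation gives 8202/ln(8202) ≈ 8202/9.01213 ≈ 910.11. Relative error (π(x) − x/ln(x)) / π(x) ≈ 11.47%; the approximation is known to undercount slightly (Li(x) is a better estimate).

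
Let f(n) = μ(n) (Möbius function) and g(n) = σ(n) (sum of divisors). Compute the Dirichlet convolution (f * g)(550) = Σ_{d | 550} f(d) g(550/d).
(μ * σ)(550) = 550

Divisors of 550: [1, 2, 5, 10, 11, 22, 25, 50, 55, 110, 275, 550]. For each d | 550:
  d = 1: μ(1) · σ(550/1) = 1 · 1116 = 1116
  d = 2: μ(2) · σ(550/2) = -1 · 372 = -372
  d = 5: μ(5) · σ(550/5) = -1 · 216 = -216
  d = 10: μ(10) · σ(550/10) = 1 · 72 = 72
  d = 11: μ(11) · σ(550/11) = -1 · 93 = -93
  d = 22: μ(22) · σ(550/22) = 1 · 31 = 31
  d = 25: μ(25) · σ(550/25) = 0 · 36 = 0
  d = 50: μ(50) · σ(550/50) = 0 · 12 = 0
  d = 55: μ(55) · σ(550/55) = 1 · 18 = 18
  d = 110: μ(110) · σ(550/110) = -1 · 6 = -6
  d = 275: μ(275) · σ(550/275) = 0 · 3 = 0
  d = 550: μ(550) · σ(550/550) = 0 · 1 = 0
Summing: (μ * σ)(550) = 1116 + -372 + -216 + 72 + -93 + 31 + 0 + 0 + 18 + -6 + 0 + 0 = 550.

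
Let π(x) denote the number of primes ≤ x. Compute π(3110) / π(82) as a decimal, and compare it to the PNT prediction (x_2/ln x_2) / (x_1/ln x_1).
π(3110)/π(82) = 443/22 ≈ 20.1364;  PNT prediction ≈ 20.7815.

π(82) = 22 and π(3110) = 443, so π(3110)/π(82) ≈ 20.1364. The PNT-predicted ratio is (3110/ln(3110)) / (82/ln(82)) ≈ 20.7815. The two agree to within a few percent, as expected.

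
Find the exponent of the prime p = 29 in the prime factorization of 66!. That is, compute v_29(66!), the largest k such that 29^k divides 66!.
v_29(66!) = 2

Legendre's formula: v_p(n!) = Σ_{k ≥ 1} ⌊n / p^k⌋. For p = 29, n = 66, the terms are:
  ⌊66/29^1⌋ = ⌊66/29⌋ = 2
(the next term ⌊66/29^2⌋ = 0, terminating the sum). Summing: v_29(66!) = 2 = 2.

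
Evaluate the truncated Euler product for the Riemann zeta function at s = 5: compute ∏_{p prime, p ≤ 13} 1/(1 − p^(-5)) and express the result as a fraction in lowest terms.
∏ = 2548391272552125/2457639696903844

The primes p ≤ 13 are [2, 3, 5, 7, 11, 13]. For each prime, (1 − 1/p^5)^(-1) = p^5 / (p^5 − 1). The product is (1 − 1/2^5)^(-1), (1 − 1/3^5)^(-1), (1 − 1/5^5)^(-1), (1 − 1/7^5)^(-1), (1 − 1/11^5)^(-1), (1 − 1/13^5)^(-1) = ∏ p^5 / (p^5 − 1) = 2548391272552125/2457639696903844.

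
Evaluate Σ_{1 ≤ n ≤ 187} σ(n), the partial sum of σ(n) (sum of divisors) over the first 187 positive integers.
Σ_{n ≤ 187} σ(n) = 28774

Compute σ(n) for each 1 ≤ n ≤ 187: σ(1) = 1, σ(2) = 3, σ(3) = 4, σ(4) = 7, σ(5) = 6, σ(6) = 12, σ(7) = 8, σ(8) = 15, σ(9) = 13, σ(10) = 18, σ(11) = 12, σ(12) = 28, σ(13) = 14, σ(14) = 24, σ(15) = 24, σ(16) = 31, σ(17) = 18, σ(18) = 39, σ(19) = 20, σ(20) = 42, σ(21) = 32, σ(22) = 36, σ(23) = 24, σ(24) = 60, σ(25) = 31, σ(26) = 42, σ(27) = 40, σ(28) = 56, σ(29) = 30, σ(30) = 72, σ(31) = 32, σ(32) = 63, σ(33) = 48, σ(34) = 54, σ(35) = 48, σ(36) = 91, σ(37) = 38, σ(38) = 60, σ(39) = 56, σ(40) = 90, σ(41) = 42, σ(42) = 96, σ(43) = 44, σ(44) = 84, σ(45) = 78, σ(46) = 72, σ(47) = 48, σ(48) = 124, σ(49) = 57, σ(50) = 93, σ(51) = 72, σ(52) = 98, σ(53) = 54, σ(54) = 120, σ(55) = 72, σ(56) = 120, σ(57) = 80, σ(58) = 90, σ(59) = 60, σ(60) = 168, σ(61) = 62, σ(62) = 96, σ(63) = 104, σ(64) = 127, σ(65) = 84, σ(66) = 144, σ(67) = 68, σ(68) = 126, σ(69) = 96, σ(70) = 144, σ(71) = 72, σ(72) = 195, σ(73) = 74, σ(74) = 114, σ(75) = 124, σ(76) = 140, σ(77) = 96, σ(78) = 168, σ(79) = 80, σ(80) = 186, σ(81) = 121, σ(82) = 126, σ(83) = 84, σ(84) = 224, σ(85) = 108, σ(86) = 132, σ(87) = 120, σ(88) = 180, σ(89) = 90, σ(90) = 234, σ(91) = 112, σ(92) = 168, σ(93) = 128, σ(94) = 144, σ(95) = 120, σ(96) = 252, σ(97) = 98, σ(98) = 171, σ(99) = 156, σ(100) = 217, σ(101) = 102, σ(102) = 216, σ(103) = 104, σ(104) = 210, σ(105) = 192, σ(106) = 162, σ(107) = 108, σ(108) = 280, σ(109) = 110, σ(110) = 216, σ(111) = 152, σ(112) = 248, σ(113) = 114, σ(114) = 240, σ(115) = 144, σ(116) = 210, σ(117) = 182, σ(118) = 180, σ(119) = 144, σ(120) = 360, σ(121) = 133, σ(122) = 186, σ(123) = 168, σ(124) = 224, σ(125) = 156, σ(126) = 312, σ(127) = 128, σ(128) = 255, σ(129) = 176, σ(130) = 252, σ(131) = 132, σ(132) = 336, σ(133) = 160, σ(134) = 204, σ(135) = 240, σ(136) = 270, σ(137) = 138, σ(138) = 288, σ(139) = 140, σ(140) = 336, σ(141) = 192, σ(142) = 216, σ(143) = 168, σ(144) = 403, σ(145) = 180, σ(146) = 222, σ(147) = 228, σ(148) = 266, σ(149) = 150, σ(150) = 372, σ(151) = 152, σ(152) = 300, σ(153) = 234, σ(154) = 288, σ(155) = 192, σ(156) = 392, σ(157) = 158, σ(158) = 240, σ(159) = 216, σ(160) = 378, σ(161) = 192, σ(162) = 363, σ(163) = 164, σ(164) = 294, σ(165) = 288, σ(166) = 252, σ(167) = 168, σ(168) = 480, σ(169) = 183, σ(170) = 324, σ(171) = 260, σ(172) = 308, σ(173) = 174, σ(174) = 360, σ(175) = 248, σ(176) = 372, σ(177) = 240, σ(178) = 270, σ(179) = 180, σ(180) = 546, σ(181) = 182, σ(182) = 336, σ(183) = 248, σ(184) = 360, σ(185) = 228, σ(186) = 384, σ(187) = 216. Summing all 187 values: 28774. (Average order: Σ_{n ≤ x} σ(n) ~ (π²/12) x². For x = 187, (π²/12)·187² ≈ 28760.85.)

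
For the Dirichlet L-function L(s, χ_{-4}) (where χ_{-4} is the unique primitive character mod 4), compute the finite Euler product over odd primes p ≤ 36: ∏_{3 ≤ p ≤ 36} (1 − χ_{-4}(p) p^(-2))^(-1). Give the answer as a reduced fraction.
∏ = 70163108671177093/76623095660544000

The odd primes p ≤ 36 are [3, 5, 7, 11, 13, 17, 19, 23, 29, 31]. For each, χ(p) = 1 if p ≡ 1 mod 4, χ(p) = −1 if p ≡ 3 mod 4. Taking (1 − χ(p)/p^2)^(-1) = p^2/(p^2 − χ(p)): (1 − (-1)/3^2)^(-1) · (1 − (1)/5^2)^(-1) · (1 − (-1)/7^2)^(-1) · (1 − (-1)/11^2)^(-1) · (1 − (1)/13^2)^(-1) · (1 − (1)/17^2)^(-1) · (1 − (-1)/19^2)^(-1) · (1 − (-1)/23^2)^(-1) · (1 − (1)/29^2)^(-1) · (1 − (-1)/31^2)^(-1) = 70163108671177093/76623095660544000.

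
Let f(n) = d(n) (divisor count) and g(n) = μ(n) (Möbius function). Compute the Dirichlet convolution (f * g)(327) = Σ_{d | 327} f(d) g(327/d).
(d * μ)(327) = 1

Divisors of 327: [1, 3, 109, 327]. For each d | 327:
  d = 1: d(1) · μ(327/1) = 1 · 1 = 1
  d = 3: d(3) · μ(327/3) = 2 · -1 = -2
  d = 109: d(109) · μ(327/109) = 2 · -1 = -2
  d = 327: d(327) · μ(327/327) = 4 · 1 = 4
Summing: (d * μ)(327) = 1 + -2 + -2 + 4 = 1.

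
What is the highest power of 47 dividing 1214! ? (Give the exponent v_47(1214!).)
v_47(1214!) = 25

Legendre's formula: v_p(n!) = Σ_{k ≥ 1} ⌊n / p^k⌋. For p = 47, n = 1214, the terms are:
  ⌊1214/47^1⌋ = ⌊1214/47⌋ = 25
(the next term ⌊1214/47^2⌋ = 0, terminating the sum). Summing: v_47(1214!) = 25 = 25.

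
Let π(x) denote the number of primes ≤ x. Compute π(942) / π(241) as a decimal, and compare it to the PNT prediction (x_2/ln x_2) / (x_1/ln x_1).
π(942)/π(241) = 160/53 ≈ 3.0189;  PNT prediction ≈ 3.1306.

π(241) = 53 and π(942) = 160, so π(942)/π(241) ≈ 3.0189. The PNT-predicted ratio is (942/ln(942)) / (241/ln(241)) ≈ 3.1306. The two agree to within a few percent, as expected.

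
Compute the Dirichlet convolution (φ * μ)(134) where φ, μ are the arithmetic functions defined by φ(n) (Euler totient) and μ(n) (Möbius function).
(φ * μ)(134) = 0

Divisors of 134: [1, 2, 67, 134]. For each d | 134:
  d = 1: φ(1) · μ(134/1) = 1 · 1 = 1
  d = 2: φ(2) · μ(134/2) = 1 · -1 = -1
  d = 67: φ(67) · μ(134/67) = 66 · -1 = -66
  d = 134: φ(134) · μ(134/134) = 66 · 1 = 66
Summing: (φ * μ)(134) = 1 + -1 + -66 + 66 = 0.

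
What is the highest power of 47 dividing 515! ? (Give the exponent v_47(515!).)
v_47(515!) = 10

Legendre's formula: v_p(n!) = Σ_{k ≥ 1} ⌊n / p^k⌋. For p = 47, n = 515, the terms are:
  ⌊515/47^1⌋ = ⌊515/47⌋ = 10
(the next term ⌊515/47^2⌋ = 0, terminating the sum). Summing: v_47(515!) = 10 = 10.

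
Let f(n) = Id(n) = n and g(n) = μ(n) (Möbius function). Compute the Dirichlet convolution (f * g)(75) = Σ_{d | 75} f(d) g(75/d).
(Id * μ)(75) = 40

Divisors of 75: [1, 3, 5, 15, 25, 75]. For each d | 75:
  d = 1: Id(1) · μ(75/1) = 1 · 0 = 0
  d = 3: Id(3) · μ(75/3) = 3 · 0 = 0
  d = 5: Id(5) · μ(75/5) = 5 · 1 = 5
  d = 15: Id(15) · μ(75/15) = 15 · -1 = -15
  d = 25: Id(25) · μ(75/25) = 25 · -1 = -25
  d = 75: Id(75) · μ(75/75) = 75 · 1 = 75
Summing: (Id * μ)(75) = 0 + 0 + 5 + -15 + -25 + 75 = 40.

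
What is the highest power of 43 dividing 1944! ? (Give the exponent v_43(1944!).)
v_43(1944!) = 46

Legendre's formula: v_p(n!) = Σ_{k ≥ 1} ⌊n / p^k⌋. For p = 43, n = 1944, the terms are:
  ⌊1944/43^1⌋ = ⌊1944/43⌋ = 45
  ⌊1944/43^2⌋ = ⌊1944/1849⌋ = 1
(the next term ⌊1944/43^3⌋ = 0, terminating the sum). Summing: v_43(1944!) = 45 + 1 = 46.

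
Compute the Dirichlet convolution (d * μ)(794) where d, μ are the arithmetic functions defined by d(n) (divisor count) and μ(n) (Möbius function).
(d * μ)(794) = 1

Divisors of 794: [1, 2, 397, 794]. For each d | 794:
  d = 1: d(1) · μ(794/1) = 1 · 1 = 1
  d = 2: d(2) · μ(794/2) = 2 · -1 = -2
  d = 397: d(397) · μ(794/397) = 2 · -1 = -2
  d = 794: d(794) · μ(794/794) = 4 · 1 = 4
Summing: (d * μ)(794) = 1 + -2 + -2 + 4 = 1.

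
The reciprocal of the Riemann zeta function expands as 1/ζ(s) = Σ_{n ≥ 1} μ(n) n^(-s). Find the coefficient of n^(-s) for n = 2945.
μ(2945) = -1

Factor n = 2945 = 5 · 19 · 31. μ(n) = 0 if any exponent ≥ 2 (not squarefree); otherwise μ(n) = (−1)^{ω(n)} where ω(n) is the number of distinct prime factors. Applying: μ(2945) = -1.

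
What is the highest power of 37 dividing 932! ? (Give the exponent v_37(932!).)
v_37(932!) = 25

Legendre's formula: v_p(n!) = Σ_{k ≥ 1} ⌊n / p^k⌋. For p = 37, n = 932, the terms are:
  ⌊932/37^1⌋ = ⌊932/37⌋ = 25
(the next term ⌊932/37^2⌋ = 0, terminating the sum). Summing: v_37(932!) = 25 = 25.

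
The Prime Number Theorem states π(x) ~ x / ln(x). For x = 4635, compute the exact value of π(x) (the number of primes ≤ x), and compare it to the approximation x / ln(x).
π(4635) = 624;  x/ln(x) ≈ 549.08;  relative error ≈ 12.01%.

Directly count primes up to 4635: π(4635) = 624. The PNT approximation gives 4635/ln(4635) ≈ 4635/8.44139 ≈ 549.08. Relative error (π(x) − x/ln(x)) / π(x) ≈ 12.01%; the approximation is known to undercount slightly (Li(x) is a better estimate).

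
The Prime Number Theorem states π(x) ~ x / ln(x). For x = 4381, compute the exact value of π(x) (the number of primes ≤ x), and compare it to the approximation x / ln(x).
π(4381) = 597;  x/ln(x) ≈ 522.48;  relative error ≈ 12.48%.

Directly count primes up to 4381: π(4381) = 597. The PNT approximation gives 4381/ln(4381) ≈ 4381/8.38503 ≈ 522.48. Relative error (π(x) − x/ln(x)) / π(x) ≈ 12.48%; the approximation is known to undercount slightly (Li(x) is a better estimate).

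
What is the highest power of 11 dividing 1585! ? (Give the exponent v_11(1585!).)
v_11(1585!) = 158

Legendre's formula: v_p(n!) = Σ_{k ≥ 1} ⌊n / p^k⌋. For p = 11, n = 1585, the terms are:
  ⌊1585/11^1⌋ = ⌊1585/11⌋ = 144
  ⌊1585/11^2⌋ = ⌊1585/121⌋ = 13
  ⌊1585/11^3⌋ = ⌊1585/1331⌋ = 1
(the next term ⌊1585/11^4⌋ = 0, terminating the sum). Summing: v_11(1585!) = 144 + 13 + 1 = 158.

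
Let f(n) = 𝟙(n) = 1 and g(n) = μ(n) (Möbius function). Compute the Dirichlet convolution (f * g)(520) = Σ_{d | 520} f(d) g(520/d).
(𝟙 * μ)(520) = 0

Divisors of 520: [1, 2, 4, 5, 8, 10, 13, 20, 26, 40, 52, 65, 104, 130, 260, 520]. For each d | 520:
  d = 1: 𝟙(1) · μ(520/1) = 1 · 0 = 0
  d = 2: 𝟙(2) · μ(520/2) = 1 · 0 = 0
  d = 4: 𝟙(4) · μ(520/4) = 1 · -1 = -1
  d = 5: 𝟙(5) · μ(520/5) = 1 · 0 = 0
  d = 8: 𝟙(8) · μ(520/8) = 1 · 1 = 1
  d = 10: 𝟙(10) · μ(520/10) = 1 · 0 = 0
  d = 13: 𝟙(13) · μ(520/13) = 1 · 0 = 0
  d = 20: 𝟙(20) · μ(520/20) = 1 · 1 = 1
  d = 26: 𝟙(26) · μ(520/26) = 1 · 0 = 0
  d = 40: 𝟙(40) · μ(520/40) = 1 · -1 = -1
  d = 52: 𝟙(52) · μ(520/52) = 1 · 1 = 1
  d = 65: 𝟙(65) · μ(520/65) = 1 · 0 = 0
  d = 104: 𝟙(104) · μ(520/104) = 1 · -1 = -1
  d = 130: 𝟙(130) · μ(520/130) = 1 · 0 = 0
  d = 260: 𝟙(260) · μ(520/260) = 1 · -1 = -1
  d = 520: 𝟙(520) · μ(520/520) = 1 · 1 = 1
Summing: (𝟙 * μ)(520) = 0 + 0 + -1 + 0 + 1 + 0 + 0 + 1 + 0 + -1 + 1 + 0 + -1 + 0 + -1 + 1 = 0.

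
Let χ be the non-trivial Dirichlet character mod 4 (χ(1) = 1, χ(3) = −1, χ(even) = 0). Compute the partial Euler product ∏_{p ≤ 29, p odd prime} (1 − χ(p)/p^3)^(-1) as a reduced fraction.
∏ = 332738560088645051275/343395528292159193088

The odd primes p ≤ 29 are [3, 5, 7, 11, 13, 17, 19, 23, 29]. For each, χ(p) = 1 if p ≡ 1 mod 4, χ(p) = −1 if p ≡ 3 mod 4. Taking (1 − χ(p)/p^3)^(-1) = p^3/(p^3 − χ(p)): (1 − (-1)/3^3)^(-1) · (1 − (1)/5^3)^(-1) · (1 − (-1)/7^3)^(-1) · (1 − (-1)/11^3)^(-1) · (1 − (1)/13^3)^(-1) · (1 − (1)/17^3)^(-1) · (1 − (-1)/19^3)^(-1) · (1 − (-1)/23^3)^(-1) · (1 − (1)/29^3)^(-1) = 332738560088645051275/343395528292159193088.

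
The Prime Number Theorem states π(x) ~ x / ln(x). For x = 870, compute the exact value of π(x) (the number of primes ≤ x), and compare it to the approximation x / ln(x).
π(870) = 150;  x/ln(x) ≈ 128.54;  relative error ≈ 14.31%.

Directly count primes up to 870: π(870) = 150. The PNT approximation gives 870/ln(870) ≈ 870/6.76849 ≈ 128.54. Relative error (π(x) − x/ln(x)) / π(x) ≈ 14.31%; the approximation is known to undercount slightly (Li(x) is a better estimate).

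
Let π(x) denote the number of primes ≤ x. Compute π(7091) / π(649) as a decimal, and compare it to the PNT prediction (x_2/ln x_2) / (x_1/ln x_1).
π(7091)/π(649) = 909/118 ≈ 7.7034;  PNT prediction ≈ 7.9795.

π(649) = 118 and π(7091) = 909, so π(7091)/π(649) ≈ 7.7034. The PNT-predicted ratio is (7091/ln(7091)) / (649/ln(649)) ≈ 7.9795. The two agree to within a few percent, as expected.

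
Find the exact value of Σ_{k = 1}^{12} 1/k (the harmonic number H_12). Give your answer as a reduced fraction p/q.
H_12 = 86021/27720

Direct summation: H_12 = 1 + 1/2 + ... + 1/12. The least common denominator is lcm(1, ..., 12) = 27720; over this denominator the numerator is 27720 + 13860 + 9240 + 6930 + 5544 + 4620 + 3960 + 3465 + 3080 + 2772 + 2520 + 2310 = 86021, so H_12 = 86021/27720 (already in lowest terms) ≈ 3.10321. (The PNT-adjacent estimate ln(12) + γ ≈ 3.06212 matches within O(1/n).)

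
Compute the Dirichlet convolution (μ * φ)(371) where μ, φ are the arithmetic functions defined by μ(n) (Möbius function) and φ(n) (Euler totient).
(μ * φ)(371) = 255

Divisors of 371: [1, 7, 53, 371]. For each d | 371:
  d = 1: μ(1) · φ(371/1) = 1 · 312 = 312
  d = 7: μ(7) · φ(371/7) = -1 · 52 = -52
  d = 53: μ(53) · φ(371/53) = -1 · 6 = -6
  d = 371: μ(371) · φ(371/371) = 1 · 1 = 1
Summing: (μ * φ)(371) = 312 + -52 + -6 + 1 = 255.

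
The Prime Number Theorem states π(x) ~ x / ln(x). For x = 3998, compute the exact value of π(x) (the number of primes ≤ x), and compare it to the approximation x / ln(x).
π(3998) = 550;  x/ln(x) ≈ 482.06;  relative error ≈ 12.35%.

Directly count primes up to 3998: π(3998) = 550. The PNT approximation gives 3998/ln(3998) ≈ 3998/8.29355 ≈ 482.06. Relative error (π(x) − x/ln(x)) / π(x) ≈ 12.35%; the approximation is known to undercount slightly (Li(x) is a better estimate).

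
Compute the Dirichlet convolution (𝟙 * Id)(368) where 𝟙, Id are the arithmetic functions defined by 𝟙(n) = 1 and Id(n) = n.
(𝟙 * Id)(368) = 744

Divisors of 368: [1, 2, 4, 8, 16, 23, 46, 92, 184, 368]. For each d | 368:
  d = 1: 𝟙(1) · Id(368/1) = 1 · 368 = 368
  d = 2: 𝟙(2) · Id(368/2) = 1 · 184 = 184
  d = 4: 𝟙(4) · Id(368/4) = 1 · 92 = 92
  d = 8: 𝟙(8) · Id(368/8) = 1 · 46 = 46
  d = 16: 𝟙(16) · Id(368/16) = 1 · 23 = 23
  d = 23: 𝟙(23) · Id(368/23) = 1 · 16 = 16
  d = 46: 𝟙(46) · Id(368/46) = 1 · 8 = 8
  d = 92: 𝟙(92) · Id(368/92) = 1 · 4 = 4
  d = 184: 𝟙(184) · Id(368/184) = 1 · 2 = 2
  d = 368: 𝟙(368) · Id(368/368) = 1 · 1 = 1
Summing: (𝟙 * Id)(368) = 368 + 184 + 92 + 46 + 23 + 16 + 8 + 4 + 2 + 1 = 744.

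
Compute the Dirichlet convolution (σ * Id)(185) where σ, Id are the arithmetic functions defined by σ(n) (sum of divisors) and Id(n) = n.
(σ * Id)(185) = 825

Divisors of 185: [1, 5, 37, 185]. For each d | 185:
  d = 1: σ(1) · Id(185/1) = 1 · 185 = 185
  d = 5: σ(5) · Id(185/5) = 6 · 37 = 222
  d = 37: σ(37) · Id(185/37) = 38 · 5 = 190
  d = 185: σ(185) · Id(185/185) = 228 · 1 = 228
Summing: (σ * Id)(185) = 185 + 222 + 190 + 228 = 825.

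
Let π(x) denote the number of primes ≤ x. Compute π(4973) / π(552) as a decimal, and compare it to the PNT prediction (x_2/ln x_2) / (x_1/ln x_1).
π(4973)/π(552) = 666/101 ≈ 6.5941;  PNT prediction ≈ 6.6824.

π(552) = 101 and π(4973) = 666, so π(4973)/π(552) ≈ 6.5941. The PNT-predicted ratio is (4973/ln(4973)) / (552/ln(552)) ≈ 6.6824. The two agree to within a few percent, as expected.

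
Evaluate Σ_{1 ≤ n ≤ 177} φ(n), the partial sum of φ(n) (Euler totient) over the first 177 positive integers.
Σ_{n ≤ 177} φ(n) = 9566

Compute φ(n) for each 1 ≤ n ≤ 177: φ(1) = 1, φ(2) = 1, φ(3) = 2, φ(4) = 2, φ(5) = 4, φ(6) = 2, φ(7) = 6, φ(8) = 4, φ(9) = 6, φ(10) = 4, φ(11) = 10, φ(12) = 4, φ(13) = 12, φ(14) = 6, φ(15) = 8, φ(16) = 8, φ(17) = 16, φ(18) = 6, φ(19) = 18, φ(20) = 8, φ(21) = 12, φ(22) = 10, φ(23) = 22, φ(24) = 8, φ(25) = 20, φ(26) = 12, φ(27) = 18, φ(28) = 12, φ(29) = 28, φ(30) = 8, φ(31) = 30, φ(32) = 16, φ(33) = 20, φ(34) = 16, φ(35) = 24, φ(36) = 12, φ(37) = 36, φ(38) = 18, φ(39) = 24, φ(40) = 16, φ(41) = 40, φ(42) = 12, φ(43) = 42, φ(44) = 20, φ(45) = 24, φ(46) = 22, φ(47) = 46, φ(48) = 16, φ(49) = 42, φ(50) = 20, φ(51) = 32, φ(52) = 24, φ(53) = 52, φ(54) = 18, φ(55) = 40, φ(56) = 24, φ(57) = 36, φ(58) = 28, φ(59) = 58, φ(60) = 16, φ(61) = 60, φ(62) = 30, φ(63) = 36, φ(64) = 32, φ(65) = 48, φ(66) = 20, φ(67) = 66, φ(68) = 32, φ(69) = 44, φ(70) = 24, φ(71) = 70, φ(72) = 24, φ(73) = 72, φ(74) = 36, φ(75) = 40, φ(76) = 36, φ(77) = 60, φ(78) = 24, φ(79) = 78, φ(80) = 32, φ(81) = 54, φ(82) = 40, φ(83) = 82, φ(84) = 24, φ(85) = 64, φ(86) = 42, φ(87) = 56, φ(88) = 40, φ(89) = 88, φ(90) = 24, φ(91) = 72, φ(92) = 44, φ(93) = 60, φ(94) = 46, φ(95) = 72, φ(96) = 32, φ(97) = 96, φ(98) = 42, φ(99) = 60, φ(100) = 40, φ(101) = 100, φ(102) = 32, φ(103) = 102, φ(104) = 48, φ(105) = 48, φ(106) = 52, φ(107) = 106, φ(108) = 36, φ(109) = 108, φ(110) = 40, φ(111) = 72, φ(112) = 48, φ(113) = 112, φ(114) = 36, φ(115) = 88, φ(116) = 56, φ(117) = 72, φ(118) = 58, φ(119) = 96, φ(120) = 32, φ(121) = 110, φ(122) = 60, φ(123) = 80, φ(124) = 60, φ(125) = 100, φ(126) = 36, φ(127) = 126, φ(128) = 64, φ(129) = 84, φ(130) = 48, φ(131) = 130, φ(132) = 40, φ(133) = 108, φ(134) = 66, φ(135) = 72, φ(136) = 64, φ(137) = 136, φ(138) = 44, φ(139) = 138, φ(140) = 48, φ(141) = 92, φ(142) = 70, φ(143) = 120, φ(144) = 48, φ(145) = 112, φ(146) = 72, φ(147) = 84, φ(148) = 72, φ(149) = 148, φ(150) = 40, φ(151) = 150, φ(152) = 72, φ(153) = 96, φ(154) = 60, φ(155) = 120, φ(156) = 48, φ(157) = 156, φ(158) = 78, φ(159) = 104, φ(160) = 64, φ(161) = 132, φ(162) = 54, φ(163) = 162, φ(164) = 80, φ(165) = 80, φ(166) = 82, φ(167) = 166, φ(168) = 48, φ(169) = 156, φ(170) = 64, φ(171) = 108, φ(172) = 84, φ(173) = 172, φ(174) = 56, φ(175) = 120, φ(176) = 80, φ(177) = 116. Summing all 177 values: 9566. (Average order: Σ_{n ≤ x} φ(n) ~ (3/π²) x². For x = 177, (3/π²)·177² ≈ 9522.87.)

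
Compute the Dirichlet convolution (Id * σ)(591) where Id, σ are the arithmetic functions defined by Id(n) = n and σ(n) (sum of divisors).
(Id * σ)(591) = 2765

Divisors of 591: [1, 3, 197, 591]. For each d | 591:
  d = 1: Id(1) · σ(591/1) = 1 · 792 = 792
  d = 3: Id(3) · σ(591/3) = 3 · 198 = 594
  d = 197: Id(197) · σ(591/197) = 197 · 4 = 788
  d = 591: Id(591) · σ(591/591) = 591 · 1 = 591
Summing: (Id * σ)(591) = 792 + 594 + 788 + 591 = 2765.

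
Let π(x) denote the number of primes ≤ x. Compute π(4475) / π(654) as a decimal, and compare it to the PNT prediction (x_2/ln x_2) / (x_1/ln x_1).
π(4475)/π(654) = 607/119 ≈ 5.1008;  PNT prediction ≈ 5.2771.

π(654) = 119 and π(4475) = 607, so π(4475)/π(654) ≈ 5.1008. The PNT-predicted ratio is (4475/ln(4475)) / (654/ln(654)) ≈ 5.2771. The two agree to within a few percent, as expected.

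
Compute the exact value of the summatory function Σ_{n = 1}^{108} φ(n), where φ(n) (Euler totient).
Σ_{n ≤ 108} φ(n) = 3568

Compute φ(n) for each 1 ≤ n ≤ 108: φ(1) = 1, φ(2) = 1, φ(3) = 2, φ(4) = 2, φ(5) = 4, φ(6) = 2, φ(7) = 6, φ(8) = 4, φ(9) = 6, φ(10) = 4, φ(11) = 10, φ(12) = 4, φ(13) = 12, φ(14) = 6, φ(15) = 8, φ(16) = 8, φ(17) = 16, φ(18) = 6, φ(19) = 18, φ(20) = 8, φ(21) = 12, φ(22) = 10, φ(23) = 22, φ(24) = 8, φ(25) = 20, φ(26) = 12, φ(27) = 18, φ(28) = 12, φ(29) = 28, φ(30) = 8, φ(31) = 30, φ(32) = 16, φ(33) = 20, φ(34) = 16, φ(35) = 24, φ(36) = 12, φ(37) = 36, φ(38) = 18, φ(39) = 24, φ(40) = 16, φ(41) = 40, φ(42) = 12, φ(43) = 42, φ(44) = 20, φ(45) = 24, φ(46) = 22, φ(47) = 46, φ(48) = 16, φ(49) = 42, φ(50) = 20, φ(51) = 32, φ(52) = 24, φ(53) = 52, φ(54) = 18, φ(55) = 40, φ(56) = 24, φ(57) = 36, φ(58) = 28, φ(59) = 58, φ(60) = 16, φ(61) = 60, φ(62) = 30, φ(63) = 36, φ(64) = 32, φ(65) = 48, φ(66) = 20, φ(67) = 66, φ(68) = 32, φ(69) = 44, φ(70) = 24, φ(71) = 70, φ(72) = 24, φ(73) = 72, φ(74) = 36, φ(75) = 40, φ(76) = 36, φ(77) = 60, φ(78) = 24, φ(79) = 78, φ(80) = 32, φ(81) = 54, φ(82) = 40, φ(83) = 82, φ(84) = 24, φ(85) = 64, φ(86) = 42, φ(87) = 56, φ(88) = 40, φ(89) = 88, φ(90) = 24, φ(91) = 72, φ(92) = 44, φ(93) = 60, φ(94) = 46, φ(95) = 72, φ(96) = 32, φ(97) = 96, φ(98) = 42, φ(99) = 60, φ(100) = 40, φ(101) = 100, φ(102) = 32, φ(103) = 102, φ(104) = 48, φ(105) = 48, φ(106) = 52, φ(107) = 106, φ(108) = 36. Summing all 108 values: 3568. (Average order: Σ_{n ≤ x} φ(n) ~ (3/π²) x². For x = 108, (3/π²)·108² ≈ 3545.43.)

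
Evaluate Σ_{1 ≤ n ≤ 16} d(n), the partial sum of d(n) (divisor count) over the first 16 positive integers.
Σ_{n ≤ 16} d(n) = 50

Compute d(n) for each 1 ≤ n ≤ 16: d(1) = 1, d(2) = 2, d(3) = 2, d(4) = 3, d(5) = 2, d(6) = 4, d(7) = 2, d(8) = 4, d(9) = 3, d(10) = 4, d(11) = 2, d(12) = 6, d(13) = 2, d(14) = 4, d(15) = 4, d(16) = 5. Summing all 16 values: 50. (Dirichlet's divisor formula: Σ_{n ≤ x} d(n) = x ln(x) + (2γ − 1) x + O(√x). For x = 16, the asymptotic estimate is ≈ 46.83.)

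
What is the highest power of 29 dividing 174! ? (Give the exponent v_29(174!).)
v_29(174!) = 6

Legendre's formula: v_p(n!) = Σ_{k ≥ 1} ⌊n / p^k⌋. For p = 29, n = 174, the terms are:
  ⌊174/29^1⌋ = ⌊174/29⌋ = 6
(the next term ⌊174/29^2⌋ = 0, terminating the sum). Summing: v_29(174!) = 6 = 6.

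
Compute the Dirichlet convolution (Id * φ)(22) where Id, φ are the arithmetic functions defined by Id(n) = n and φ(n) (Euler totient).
(Id * φ)(22) = 63

Divisors of 22: [1, 2, 11, 22]. For each d | 22:
  d = 1: Id(1) · φ(22/1) = 1 · 10 = 10
  d = 2: Id(2) · φ(22/2) = 2 · 10 = 20
  d = 11: Id(11) · φ(22/11) = 11 · 1 = 11
  d = 22: Id(22) · φ(22/22) = 22 · 1 = 22
Summing: (Id * φ)(22) = 10 + 20 + 11 + 22 = 63.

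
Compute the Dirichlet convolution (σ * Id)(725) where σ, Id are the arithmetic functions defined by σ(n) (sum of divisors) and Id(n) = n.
(σ * Id)(725) = 5074

Divisors of 725: [1, 5, 25, 29, 145, 725]. For each d | 725:
  d = 1: σ(1) · Id(725/1) = 1 · 725 = 725
  d = 5: σ(5) · Id(725/5) = 6 · 145 = 870
  d = 25: σ(25) · Id(725/25) = 31 · 29 = 899
  d = 29: σ(29) · Id(725/29) = 30 · 25 = 750
  d = 145: σ(145) · Id(725/145) = 180 · 5 = 900
  d = 725: σ(725) · Id(725/725) = 930 · 1 = 930
Summing: (σ * Id)(725) = 725 + 870 + 899 + 750 + 900 + 930 = 5074.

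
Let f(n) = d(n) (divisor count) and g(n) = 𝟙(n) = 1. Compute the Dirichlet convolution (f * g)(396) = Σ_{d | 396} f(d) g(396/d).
(d * 𝟙)(396) = 108

Divisors of 396: [1, 2, 3, 4, 6, 9, 11, 12, 18, 22, 33, 36, 44, 66, 99, 132, 198, 396]. For each d | 396:
  d = 1: d(1) · 𝟙(396/1) = 1 · 1 = 1
  d = 2: d(2) · 𝟙(396/2) = 2 · 1 = 2
  d = 3: d(3) · 𝟙(396/3) = 2 · 1 = 2
  d = 4: d(4) · 𝟙(396/4) = 3 · 1 = 3
  d = 6: d(6) · 𝟙(396/6) = 4 · 1 = 4
  d = 9: d(9) · 𝟙(396/9) = 3 · 1 = 3
  d = 11: d(11) · 𝟙(396/11) = 2 · 1 = 2
  d = 12: d(12) · 𝟙(396/12) = 6 · 1 = 6
  d = 18: d(18) · 𝟙(396/18) = 6 · 1 = 6
  d = 22: d(22) · 𝟙(396/22) = 4 · 1 = 4
  d = 33: d(33) · 𝟙(396/33) = 4 · 1 = 4
  d = 36: d(36) · 𝟙(396/36) = 9 · 1 = 9
  d = 44: d(44) · 𝟙(396/44) = 6 · 1 = 6
  d = 66: d(66) · 𝟙(396/66) = 8 · 1 = 8
  d = 99: d(99) · 𝟙(396/99) = 6 · 1 = 6
  d = 132: d(132) · 𝟙(396/132) = 12 · 1 = 12
  d = 198: d(198) · 𝟙(396/198) = 12 · 1 = 12
  d = 396: d(396) · 𝟙(396/396) = 18 · 1 = 18
Summing: (d * 𝟙)(396) = 1 + 2 + 2 + 3 + 4 + 3 + 2 + 6 + 6 + 4 + 4 + 9 + 6 + 8 + 6 + 12 + 12 + 18 = 108.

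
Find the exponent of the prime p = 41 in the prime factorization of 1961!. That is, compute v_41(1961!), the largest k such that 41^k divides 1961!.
v_41(1961!) = 48

Legendre's formula: v_p(n!) = Σ_{k ≥ 1} ⌊n / p^k⌋. For p = 41, n = 1961, the terms are:
  ⌊1961/41^1⌋ = ⌊1961/41⌋ = 47
  ⌊1961/41^2⌋ = ⌊1961/1681⌋ = 1
(the next term ⌊1961/41^3⌋ = 0, terminating the sum). Summing: v_41(1961!) = 47 + 1 = 48.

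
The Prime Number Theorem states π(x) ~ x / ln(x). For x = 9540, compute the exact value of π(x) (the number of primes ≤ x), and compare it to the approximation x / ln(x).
π(9540) = 1181;  x/ln(x) ≈ 1041.12;  relative error ≈ 11.84%.

Directly count primes up to 9540: π(9540) = 1181. The PNT approximation gives 9540/ln(9540) ≈ 9540/9.16325 ≈ 1041.12. Relative error (π(x) − x/ln(x)) / π(x) ≈ 11.84%; the approximation is known to undercount slightly (Li(x) is a better estimate).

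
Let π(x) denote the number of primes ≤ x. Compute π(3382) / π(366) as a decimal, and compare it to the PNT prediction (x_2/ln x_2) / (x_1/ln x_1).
π(3382)/π(366) = 476/72 ≈ 6.6111;  PNT prediction ≈ 6.7120.

π(366) = 72 and π(3382) = 476, so π(3382)/π(366) ≈ 6.6111. The PNT-predicted ratio is (3382/ln(3382)) / (366/ln(366)) ≈ 6.7120. The two agree to within a few percent, as expected.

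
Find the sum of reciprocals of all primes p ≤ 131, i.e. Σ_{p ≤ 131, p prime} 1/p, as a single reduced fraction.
Σ 1/p = 980956909242278731029785409368357903506317057050081/525896479052627740771371797072411912900610967452630

π(131) = 32, so the primes ≤ 131 are [2, 3, 5, 7, 11, 13, 17, 19, 23, 29, 31, 37, 41, 43, 47, 53, 59, 61, 67, 71, 73, 79, 83, 89, 97, 101, 103, 107, 109, 113, 127, 131]. Summing 1/p over these primes: 980956909242278731029785409368357903506317057050081/525896479052627740771371797072411912900610967452630 ≈ 1.8653. Mertens estimate ln ln(131) + 0.2615 ≈ 1.8457.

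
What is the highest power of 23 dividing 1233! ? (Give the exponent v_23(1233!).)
v_23(1233!) = 55

Legendre's formula: v_p(n!) = Σ_{k ≥ 1} ⌊n / p^k⌋. For p = 23, n = 1233, the terms are:
  ⌊1233/23^1⌋ = ⌊1233/23⌋ = 53
  ⌊1233/23^2⌋ = ⌊1233/529⌋ = 2
(the next term ⌊1233/23^3⌋ = 0, terminating the sum). Summing: v_23(1233!) = 53 + 2 = 55.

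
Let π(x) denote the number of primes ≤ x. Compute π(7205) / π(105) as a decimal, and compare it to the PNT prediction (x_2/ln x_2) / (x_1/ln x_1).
π(7205)/π(105) = 919/27 ≈ 34.0370;  PNT prediction ≈ 35.9526.

π(105) = 27 and π(7205) = 919, so π(7205)/π(105) ≈ 34.0370. The PNT-predicted ratio is (7205/ln(7205)) / (105/ln(105)) ≈ 35.9526. The two agree to within a few percent, as expected.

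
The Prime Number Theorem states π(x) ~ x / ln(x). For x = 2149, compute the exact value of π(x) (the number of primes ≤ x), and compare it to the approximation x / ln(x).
π(2149) = 324;  x/ln(x) ≈ 280.08;  relative error ≈ 13.55%.

Directly count primes up to 2149: π(2149) = 324. The PNT approximation gives 2149/ln(2149) ≈ 2149/7.67276 ≈ 280.08. Relative error (π(x) − x/ln(x)) / π(x) ≈ 13.55%; the approximation is known to undercount slightly (Li(x) is a better estimate).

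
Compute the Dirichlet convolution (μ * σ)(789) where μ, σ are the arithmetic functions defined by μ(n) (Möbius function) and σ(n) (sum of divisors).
(μ * σ)(789) = 789

Divisors of 789: [1, 3, 263, 789]. For each d | 789:
  d = 1: μ(1) · σ(789/1) = 1 · 1056 = 1056
  d = 3: μ(3) · σ(789/3) = -1 · 264 = -264
  d = 263: μ(263) · σ(789/263) = -1 · 4 = -4
  d = 789: μ(789) · σ(789/789) = 1 · 1 = 1
Summing: (μ * σ)(789) = 1056 + -264 + -4 + 1 = 789.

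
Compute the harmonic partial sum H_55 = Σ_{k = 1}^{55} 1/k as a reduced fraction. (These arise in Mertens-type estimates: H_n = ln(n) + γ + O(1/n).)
H_55 = 251499286680120823312889/54749786241679275146400

Direct summation: H_55 = 1 + 1/2 + ... + 1/55. The least common denominator is lcm(1, ..., 55) = 164249358725037825439200; over this denominator the numerator is 164249358725037825439200 + 82124679362518912719600 + 54749786241679275146400 + 41062339681259456359800 + 32849871745007565087840 + 27374893120839637573200 + 23464194103576832205600 + 20531169840629728179900 + 18249928747226425048800 + 16424935872503782543920 + 14931759884094347767200 + 13687446560419818786600 + 12634566055772140418400 + 11732097051788416102800 + 10949957248335855029280 + 10265584920314864089950 + 9661726983825754437600 + 9124964373613212524400 + 8644703090791464496800 + 8212467936251891271960 + 7821398034525610735200 + 7465879942047173883600 + 7141276466305992410400 + 6843723280209909393300 + 6569974349001513017568 + 6317283027886070209200 + 6083309582408808349600 + 5866048525894208051400 + 5663770990518545704800 + 5474978624167927514640 + 5298366410485091143200 + 5132792460157432044975 + 4977253294698115922400 + 4830863491912877218800 + 4692838820715366441120 + 4562482186806606262200 + 4439171857433454741600 + 4322351545395732248400 + 4211522018590713472800 + 4106233968125945635980 + 4006081920122873791200 + 3910699017262805367600 + 3819752528489251754400 + 3732939971023586941800 + 3649985749445285009760 + 3570638233152996205200 + 3494667206915698413600 + 3421861640104954696650 + 3352027729082404600800 + 3284987174500756508784 + 3220575661275251479200 + 3158641513943035104600 + 3099044504245996706400 + 3041654791204404174800 + 2986351976818869553440 = 754497860040362469938667, so H_55 = 754497860040362469938667/164249358725037825439200; reducing by gcd(754497860040362469938667, 164249358725037825439200) = 3 gives 251499286680120823312889/54749786241679275146400 ≈ 4.59361. (The PNT-adjacent estimate ln(55) + γ ≈ 4.58455 matches within O(1/n).)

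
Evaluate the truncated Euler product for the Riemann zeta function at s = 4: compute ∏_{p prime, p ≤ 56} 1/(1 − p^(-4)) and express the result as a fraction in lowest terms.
∏ = 750937919501355467062347671738968589096863062629/693820677147413996973765862820413440000000000000

The primes p ≤ 56 are [2, 3, 5, 7, 11, 13, 17, 19, 23, 29, 31, 37, 41, 43, 47, 53]. For each prime, (1 − 1/p^4)^(-1) = p^4 / (p^4 − 1). The product is (1 − 1/2^4)^(-1), (1 − 1/3^4)^(-1), (1 − 1/5^4)^(-1), (1 − 1/7^4)^(-1), (1 − 1/11^4)^(-1), (1 − 1/13^4)^(-1), (1 − 1/17^4)^(-1), (1 − 1/19^4)^(-1), (1 − 1/23^4)^(-1), (1 − 1/29^4)^(-1), (1 − 1/31^4)^(-1), (1 − 1/37^4)^(-1), (1 − 1/41^4)^(-1), (1 − 1/43^4)^(-1), (1 − 1/47^4)^(-1), (1 − 1/53^4)^(-1) = ∏ p^4 / (p^4 − 1) = 750937919501355467062347671738968589096863062629/693820677147413996973765862820413440000000000000.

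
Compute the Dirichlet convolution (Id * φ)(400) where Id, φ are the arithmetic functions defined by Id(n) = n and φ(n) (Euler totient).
(Id * φ)(400) = 3120

Divisors of 400: [1, 2, 4, 5, 8, 10, 16, 20, 25, 40, 50, 80, 100, 200, 400]. For each d | 400:
  d = 1: Id(1) · φ(400/1) = 1 · 160 = 160
  d = 2: Id(2) · φ(400/2) = 2 · 80 = 160
  d = 4: Id(4) · φ(400/4) = 4 · 40 = 160
  d = 5: Id(5) · φ(400/5) = 5 · 32 = 160
  d = 8: Id(8) · φ(400/8) = 8 · 20 = 160
  d = 10: Id(10) · φ(400/10) = 10 · 16 = 160
  d = 16: Id(16) · φ(400/16) = 16 · 20 = 320
  d = 20: Id(20) · φ(400/20) = 20 · 8 = 160
  d = 25: Id(25) · φ(400/25) = 25 · 8 = 200
  d = 40: Id(40) · φ(400/40) = 40 · 4 = 160
  d = 50: Id(50) · φ(400/50) = 50 · 4 = 200
  d = 80: Id(80) · φ(400/80) = 80 · 4 = 320
  d = 100: Id(100) · φ(400/100) = 100 · 2 = 200
  d = 200: Id(200) · φ(400/200) = 200 · 1 = 200
  d = 400: Id(400) · φ(400/400) = 400 · 1 = 400
Summing: (Id * φ)(400) = 160 + 160 + 160 + 160 + 160 + 160 + 320 + 160 + 200 + 160 + 200 + 320 + 200 + 200 + 400 = 3120.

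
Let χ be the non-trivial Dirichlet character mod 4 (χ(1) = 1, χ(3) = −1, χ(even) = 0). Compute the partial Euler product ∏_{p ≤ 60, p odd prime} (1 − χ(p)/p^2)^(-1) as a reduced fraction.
∏ = 21166213940439075800336462671/23105733135420641771520000000

The odd primes p ≤ 60 are [3, 5, 7, 11, 13, 17, 19, 23, 29, 31, 37, 41, 43, 47, 53, 59]. For each, χ(p) = 1 if p ≡ 1 mod 4, χ(p) = −1 if p ≡ 3 mod 4. Taking (1 − χ(p)/p^2)^(-1) = p^2/(p^2 − χ(p)): (1 − (-1)/3^2)^(-1) · (1 − (1)/5^2)^(-1) · (1 − (-1)/7^2)^(-1) · (1 − (-1)/11^2)^(-1) · (1 − (1)/13^2)^(-1) · (1 − (1)/17^2)^(-1) · (1 − (-1)/19^2)^(-1) · (1 − (-1)/23^2)^(-1) · (1 − (1)/29^2)^(-1) · (1 − (-1)/31^2)^(-1) · (1 − (1)/37^2)^(-1) · (1 − (1)/41^2)^(-1) · (1 − (-1)/43^2)^(-1) · (1 − (-1)/47^2)^(-1) · (1 − (1)/53^2)^(-1) · (1 − (-1)/59^2)^(-1) = 21166213940439075800336462671/23105733135420641771520000000.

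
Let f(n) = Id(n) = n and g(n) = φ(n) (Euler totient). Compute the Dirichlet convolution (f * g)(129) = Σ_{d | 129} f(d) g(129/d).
(Id * φ)(129) = 425

Divisors of 129: [1, 3, 43, 129]. For each d | 129:
  d = 1: Id(1) · φ(129/1) = 1 · 84 = 84
  d = 3: Id(3) · φ(129/3) = 3 · 42 = 126
  d = 43: Id(43) · φ(129/43) = 43 · 2 = 86
  d = 129: Id(129) · φ(129/129) = 129 · 1 = 129
Summing: (Id * φ)(129) = 84 + 126 + 86 + 129 = 425.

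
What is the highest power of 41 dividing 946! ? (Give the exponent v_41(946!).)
v_41(946!) = 23

Legendre's formula: v_p(n!) = Σ_{k ≥ 1} ⌊n / p^k⌋. For p = 41, n = 946, the terms are:
  ⌊946/41^1⌋ = ⌊946/41⌋ = 23
(the next term ⌊946/41^2⌋ = 0, terminating the sum). Summing: v_41(946!) = 23 = 23.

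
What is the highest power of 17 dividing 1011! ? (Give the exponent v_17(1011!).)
v_17(1011!) = 62

Legendre's formula: v_p(n!) = Σ_{k ≥ 1} ⌊n / p^k⌋. For p = 17, n = 1011, the terms are:
  ⌊1011/17^1⌋ = ⌊1011/17⌋ = 59
  ⌊1011/17^2⌋ = ⌊1011/289⌋ = 3
(the next term ⌊1011/17^3⌋ = 0, terminating the sum). Summing: v_17(1011!) = 59 + 3 = 62.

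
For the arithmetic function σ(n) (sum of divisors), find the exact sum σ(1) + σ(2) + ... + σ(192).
Σ_{n ≤ 192} σ(n) = 30490

Compute σ(n) for each 1 ≤ n ≤ 192: σ(1) = 1, σ(2) = 3, σ(3) = 4, σ(4) = 7, σ(5) = 6, σ(6) = 12, σ(7) = 8, σ(8) = 15, σ(9) = 13, σ(10) = 18, σ(11) = 12, σ(12) = 28, σ(13) = 14, σ(14) = 24, σ(15) = 24, σ(16) = 31, σ(17) = 18, σ(18) = 39, σ(19) = 20, σ(20) = 42, σ(21) = 32, σ(22) = 36, σ(23) = 24, σ(24) = 60, σ(25) = 31, σ(26) = 42, σ(27) = 40, σ(28) = 56, σ(29) = 30, σ(30) = 72, σ(31) = 32, σ(32) = 63, σ(33) = 48, σ(34) = 54, σ(35) = 48, σ(36) = 91, σ(37) = 38, σ(38) = 60, σ(39) = 56, σ(40) = 90, σ(41) = 42, σ(42) = 96, σ(43) = 44, σ(44) = 84, σ(45) = 78, σ(46) = 72, σ(47) = 48, σ(48) = 124, σ(49) = 57, σ(50) = 93, σ(51) = 72, σ(52) = 98, σ(53) = 54, σ(54) = 120, σ(55) = 72, σ(56) = 120, σ(57) = 80, σ(58) = 90, σ(59) = 60, σ(60) = 168, σ(61) = 62, σ(62) = 96, σ(63) = 104, σ(64) = 127, σ(65) = 84, σ(66) = 144, σ(67) = 68, σ(68) = 126, σ(69) = 96, σ(70) = 144, σ(71) = 72, σ(72) = 195, σ(73) = 74, σ(74) = 114, σ(75) = 124, σ(76) = 140, σ(77) = 96, σ(78) = 168, σ(79) = 80, σ(80) = 186, σ(81) = 121, σ(82) = 126, σ(83) = 84, σ(84) = 224, σ(85) = 108, σ(86) = 132, σ(87) = 120, σ(88) = 180, σ(89) = 90, σ(90) = 234, σ(91) = 112, σ(92) = 168, σ(93) = 128, σ(94) = 144, σ(95) = 120, σ(96) = 252, σ(97) = 98, σ(98) = 171, σ(99) = 156, σ(100) = 217, σ(101) = 102, σ(102) = 216, σ(103) = 104, σ(104) = 210, σ(105) = 192, σ(106) = 162, σ(107) = 108, σ(108) = 280, σ(109) = 110, σ(110) = 216, σ(111) = 152, σ(112) = 248, σ(113) = 114, σ(114) = 240, σ(115) = 144, σ(116) = 210, σ(117) = 182, σ(118) = 180, σ(119) = 144, σ(120) = 360, σ(121) = 133, σ(122) = 186, σ(123) = 168, σ(124) = 224, σ(125) = 156, σ(126) = 312, σ(127) = 128, σ(128) = 255, σ(129) = 176, σ(130) = 252, σ(131) = 132, σ(132) = 336, σ(133) = 160, σ(134) = 204, σ(135) = 240, σ(136) = 270, σ(137) = 138, σ(138) = 288, σ(139) = 140, σ(140) = 336, σ(141) = 192, σ(142) = 216, σ(143) = 168, σ(144) = 403, σ(145) = 180, σ(146) = 222, σ(147) = 228, σ(148) = 266, σ(149) = 150, σ(150) = 372, σ(151) = 152, σ(152) = 300, σ(153) = 234, σ(154) = 288, σ(155) = 192, σ(156) = 392, σ(157) = 158, σ(158) = 240, σ(159) = 216, σ(160) = 378, σ(161) = 192, σ(162) = 363, σ(163) = 164, σ(164) = 294, σ(165) = 288, σ(166) = 252, σ(167) = 168, σ(168) = 480, σ(169) = 183, σ(170) = 324, σ(171) = 260, σ(172) = 308, σ(173) = 174, σ(174) = 360, σ(175) = 248, σ(176) = 372, σ(177) = 240, σ(178) = 270, σ(179) = 180, σ(180) = 546, σ(181) = 182, σ(182) = 336, σ(183) = 248, σ(184) = 360, σ(185) = 228, σ(186) = 384, σ(187) = 216, σ(188) = 336, σ(189) = 320, σ(190) = 360, σ(191) = 192, σ(192) = 508. Summing all 192 values: 30490. (Average order: Σ_{n ≤ x} σ(n) ~ (π²/12) x². For x = 192, (π²/12)·192² ≈ 30319.42.)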